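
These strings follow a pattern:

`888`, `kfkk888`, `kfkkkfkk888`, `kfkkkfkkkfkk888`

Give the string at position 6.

The strings grow by a fixed prefix kfkk each time.
From kfkkkfkkkfkk888, 2 further steps: kfkkkfkkkfkk888 → kfkkkfkkkfkkkfkk888 → (answer).

kfkkkfkkkfkkkfkkkfkk888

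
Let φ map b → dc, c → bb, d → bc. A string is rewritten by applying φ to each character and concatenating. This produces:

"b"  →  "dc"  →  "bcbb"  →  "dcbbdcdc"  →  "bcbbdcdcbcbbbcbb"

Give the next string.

dcbbdcdcbcbbbcbbdcbbdcdcdcbbdcdc

Applying the rule to each of the 16 symbols of bcbbdcdcbcbbbcbb gives the pieces dc bb dc dc bc bb bc bb dc bb dc dc dc bb dc dc, which concatenate to the answer.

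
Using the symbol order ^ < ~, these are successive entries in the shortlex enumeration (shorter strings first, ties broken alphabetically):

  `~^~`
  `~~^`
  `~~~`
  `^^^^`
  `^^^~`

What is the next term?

Treat ^^^~ as a base-2 numeral over the given alphabet and add one, carrying through any trailing ~'s.

^^~^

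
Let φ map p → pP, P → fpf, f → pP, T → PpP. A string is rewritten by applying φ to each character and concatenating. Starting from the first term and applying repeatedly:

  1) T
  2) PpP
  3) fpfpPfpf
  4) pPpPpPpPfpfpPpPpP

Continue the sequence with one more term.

Applying the rule to each of the 17 symbols of pPpPpPpPfpfpPpPpP gives the pieces pP fpf pP fpf pP fpf pP fpf pP pP pP pP fpf pP fpf pP fpf, which concatenate to the answer.

pPfpfpPfpfpPfpfpPfpfpPpPpPpPfpfpPfpfpPfpf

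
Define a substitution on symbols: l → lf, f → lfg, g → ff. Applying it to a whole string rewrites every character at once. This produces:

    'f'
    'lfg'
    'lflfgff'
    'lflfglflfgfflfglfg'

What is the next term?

Rewriting the 18 symbols of lflfglflfgfflfglfg one by one yields lf lfg lf lfg ff lf lfg lf lfg ff lfg lfg lf lfg ff lf lfg ff; concatenated:

lflfglflfgfflflfglflfgfflfglfglflfgfflflfgff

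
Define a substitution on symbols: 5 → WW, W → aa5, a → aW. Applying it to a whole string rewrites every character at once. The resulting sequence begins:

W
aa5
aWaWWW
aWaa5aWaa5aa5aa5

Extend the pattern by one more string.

aWaa5aWaWWWaWaa5aWaWWWaWaWWWaWaWWW

Replace each of the 16 characters of aWaa5aWaa5aa5aa5 in place — aW aa5 aW aW WW aW aa5 aW aW WW aW aW WW aW aW WW — and concatenate.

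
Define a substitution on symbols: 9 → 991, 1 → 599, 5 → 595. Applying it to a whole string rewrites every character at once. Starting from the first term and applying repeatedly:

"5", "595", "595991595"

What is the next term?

Apply φ to 595991595 symbol by symbol: 5→595, 9→991, 5→595, 9→991, 9→991, 1→599, 5→595, 9→991, 5→595; joined: 595 991 595 991 991 599 595 991 595.

595991595991991599595991595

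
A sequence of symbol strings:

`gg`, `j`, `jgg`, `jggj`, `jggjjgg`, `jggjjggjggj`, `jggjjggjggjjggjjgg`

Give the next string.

jggjjggjggjjggjjggjggjjggjggj

From term 3 onward, concatenate the last term with the second-to-last: j·gg = jgg, jgg·j = jggj, …
Continuing: jggjjggjggjjggjjgg · jggjjggjggj gives term 8.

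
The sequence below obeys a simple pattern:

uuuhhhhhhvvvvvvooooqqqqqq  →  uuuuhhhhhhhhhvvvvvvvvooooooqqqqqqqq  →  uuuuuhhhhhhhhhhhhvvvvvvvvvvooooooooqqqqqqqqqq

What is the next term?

uuuuuuhhhhhhhhhhhhhhhvvvvvvvvvvvvooooooooooqqqqqqqqqqqq

Each string has the form u^{n+1} h^{3n} v^{2n+2} o^{2n} q^{2n+2}, where the shown terms are n = 2, 3, 4.
For the next term, n = 5, so the run lengths are 6, 15, 12, 10, 12.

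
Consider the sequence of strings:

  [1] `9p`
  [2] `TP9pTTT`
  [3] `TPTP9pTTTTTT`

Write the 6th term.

TPTPTPTPTP9pTTTTTTTTTTTTTTT

Each term wraps the previous one in TP on the left and TTT on the right.
From TPTP9pTTTTTT, 3 further steps: TPTP9pTTTTTT → TPTPTP9pTTTTTTTTT → TPTPTPTP9pTTTTTTTTTTTT → (answer).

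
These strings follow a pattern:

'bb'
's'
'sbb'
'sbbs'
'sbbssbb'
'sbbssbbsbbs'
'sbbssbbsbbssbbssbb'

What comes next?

From term 3 onward, concatenate the last term with the second-to-last: s·bb = sbb, sbb·s = sbbs, …
So term 8 is sbbssbbsbbssbbssbb·sbbssbbsbbs.

sbbssbbsbbssbbssbbsbbssbbsbbs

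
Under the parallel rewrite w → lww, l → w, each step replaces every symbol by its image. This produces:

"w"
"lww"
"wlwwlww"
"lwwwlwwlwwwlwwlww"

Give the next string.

Rewriting the 17 symbols of lwwwlwwlwwwlwwlww one by one yields w lww lww lww w lww lww w lww lww lww w lww lww w lww lww; concatenated:

wlwwlwwlwwwlwwlwwwlwwlwwlwwwlwwlwwwlwwlww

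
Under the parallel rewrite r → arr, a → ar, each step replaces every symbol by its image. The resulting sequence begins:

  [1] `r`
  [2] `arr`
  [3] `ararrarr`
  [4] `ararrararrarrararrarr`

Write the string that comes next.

ararrararrarrararrararrarrararrarrararrararrarrararrarr

φ(ararrararrarrararrarr) expands symbol-by-symbol to ar arr ar arr arr ar arr ar arr arr ar arr arr ar arr ar arr arr ar arr arr; joining the 21 pieces gives the next term.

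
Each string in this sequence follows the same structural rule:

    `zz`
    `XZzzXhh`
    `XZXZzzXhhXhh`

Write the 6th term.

s(k+1) = XZ·s(k)·Xhh, so each term gains XZ as a prefix and Xhh as a suffix.
From XZXZzzXhhXhh, 3 further steps: XZXZzzXhhXhh → XZXZXZzzXhhXhhXhh → XZXZXZXZzzXhhXhhXhhXhh → (answer).

XZXZXZXZXZzzXhhXhhXhhXhhXhh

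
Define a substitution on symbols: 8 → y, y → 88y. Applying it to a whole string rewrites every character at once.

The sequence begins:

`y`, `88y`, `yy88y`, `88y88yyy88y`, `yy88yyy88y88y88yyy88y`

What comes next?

φ(yy88yyy88y88y88yyy88y) expands symbol-by-symbol to 88y 88y y y 88y 88y 88y y y 88y y y 88y y y 88y 88y 88y y y 88y; joining the 21 pieces gives the next term.

88y88yyy88y88y88yyy88yyy88yyy88y88y88yyy88y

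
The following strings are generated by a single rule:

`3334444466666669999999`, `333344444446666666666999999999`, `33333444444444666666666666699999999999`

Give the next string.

Each string has the form 3^{n+1} 4^{2n+1} 6^{3n+1} 9^{2n+3}, where the shown terms are n = 2, 3, 4.
For the next term, n = 5, so the run lengths are 6, 11, 16, 13.

3333334444444444466666666666666669999999999999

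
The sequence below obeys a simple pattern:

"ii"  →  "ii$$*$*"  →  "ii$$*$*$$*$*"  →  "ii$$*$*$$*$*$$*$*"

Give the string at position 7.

ii$$*$*$$*$*$$*$*$$*$*$$*$*$$*$*

The strings grow by a fixed suffix $$*$* each time.
From ii$$*$*$$*$*$$*$*, 3 further steps: ii$$*$*$$*$*$$*$* → ii$$*$*$$*$*$$*$*$$*$* → ii$$*$*$$*$*$$*$*$$*$*$$*$* → (answer).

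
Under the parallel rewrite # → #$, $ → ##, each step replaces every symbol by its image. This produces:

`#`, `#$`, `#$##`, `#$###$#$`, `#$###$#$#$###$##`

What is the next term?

#$###$#$#$###$###$###$#$#$###$#$

Applying the rule to each of the 16 symbols of #$###$#$#$###$## gives the pieces #$ ## #$ #$ #$ ## #$ ## #$ ## #$ #$ #$ ## #$ #$, which concatenate to the answer.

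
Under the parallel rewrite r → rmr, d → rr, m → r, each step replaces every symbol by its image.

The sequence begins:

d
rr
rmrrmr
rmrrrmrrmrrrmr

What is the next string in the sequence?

Rewriting the 14 symbols of rmrrrmrrmrrrmr one by one yields rmr r rmr rmr rmr r rmr rmr r rmr rmr rmr r rmr; concatenated:

rmrrrmrrmrrmrrrmrrmrrrmrrmrrmrrrmr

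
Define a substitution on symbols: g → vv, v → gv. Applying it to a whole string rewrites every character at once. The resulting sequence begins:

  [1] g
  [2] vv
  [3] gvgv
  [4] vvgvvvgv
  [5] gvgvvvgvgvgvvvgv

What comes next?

vvgvvvgvgvgvvvgvvvgvvvgvgvgvvvgv

Replace each of the 16 characters of gvgvvvgvgvgvvvgv in place — vv gv vv gv gv gv vv gv vv gv vv gv gv gv vv gv — and concatenate.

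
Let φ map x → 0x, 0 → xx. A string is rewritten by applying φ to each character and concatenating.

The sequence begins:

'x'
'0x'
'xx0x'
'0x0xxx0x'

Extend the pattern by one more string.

Apply φ to 0x0xxx0x symbol by symbol: 0→xx, x→0x, 0→xx, x→0x, x→0x, x→0x, 0→xx, x→0x; joined: xx 0x xx 0x 0x 0x xx 0x.

xx0xxx0x0x0xxx0x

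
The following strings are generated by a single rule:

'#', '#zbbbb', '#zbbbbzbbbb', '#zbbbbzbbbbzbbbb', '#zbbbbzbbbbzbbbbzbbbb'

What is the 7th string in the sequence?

Each term is the previous one with zbbbb appended.
From #zbbbbzbbbbzbbbbzbbbb, 2 further steps: #zbbbbzbbbbzbbbbzbbbb → #zbbbbzbbbbzbbbbzbbbbzbbbb → (answer).

#zbbbbzbbbbzbbbbzbbbbzbbbbzbbbb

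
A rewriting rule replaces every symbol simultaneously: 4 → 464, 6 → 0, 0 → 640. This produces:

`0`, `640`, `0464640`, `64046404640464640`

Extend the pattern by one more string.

04646404640464640464046464046404640464640

Applying the rule to each of the 17 symbols of 64046404640464640 gives the pieces 0 464 640 464 0 464 640 464 0 464 640 464 0 464 0 464 640, which concatenate to the answer.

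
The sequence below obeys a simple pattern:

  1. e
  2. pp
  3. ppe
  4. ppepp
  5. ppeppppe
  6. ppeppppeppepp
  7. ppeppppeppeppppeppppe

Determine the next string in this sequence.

ppeppppeppeppppeppppeppeppppeppepp

From term 3 onward, concatenate the last term with the second-to-last: pp·e = ppe, ppe·pp = ppepp, …
So term 8 is ppeppppeppeppppeppppe·ppeppppeppepp.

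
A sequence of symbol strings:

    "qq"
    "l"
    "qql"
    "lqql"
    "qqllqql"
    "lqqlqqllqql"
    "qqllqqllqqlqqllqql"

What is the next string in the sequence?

lqqlqqllqqlqqllqqllqqlqqllqql

This is a Fibonacci-style word recurrence s(k) = s(k−2)·s(k−1): e.g. qq·l = qql.
Continuing: lqqlqqllqql · qqllqqllqqlqqllqql gives term 8.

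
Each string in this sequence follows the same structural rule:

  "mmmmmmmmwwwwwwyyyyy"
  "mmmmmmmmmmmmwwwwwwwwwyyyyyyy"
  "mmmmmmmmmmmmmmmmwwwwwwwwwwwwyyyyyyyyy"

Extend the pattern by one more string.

Reading off run lengths: m runs 8, 12, 16; w runs 6, 9, 12; y runs 5, 7, 9 — each is linear in n, where the shown terms are n = 2, 3, 4.
At n = 5 the blocks have lengths 20, 15, 11.

mmmmmmmmmmmmmmmmmmmmwwwwwwwwwwwwwwwyyyyyyyyyyy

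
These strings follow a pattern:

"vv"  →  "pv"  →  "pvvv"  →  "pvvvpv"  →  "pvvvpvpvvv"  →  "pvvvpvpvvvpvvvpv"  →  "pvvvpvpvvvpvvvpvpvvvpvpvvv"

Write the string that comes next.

This is a Fibonacci-style word recurrence s(k) = s(k−1)·s(k−2): e.g. pv·vv = pvvv.
The next term joins pvvvpvpvvvpvvvpvpvvvpvpvvv and pvvvpvpvvvpvvvpv.

pvvvpvpvvvpvvvpvpvvvpvpvvvpvvvpvpvvvpvvvpv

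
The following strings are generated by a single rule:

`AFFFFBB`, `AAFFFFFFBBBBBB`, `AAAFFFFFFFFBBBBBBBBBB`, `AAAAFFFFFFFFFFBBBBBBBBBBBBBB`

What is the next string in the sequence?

Term n consists of n A's, followed by 2n+2 F's, followed by 4n-2 B's (n = 1, 2, …).
At n = 5 the blocks have lengths 5, 12, 18.

AAAAAFFFFFFFFFFFFBBBBBBBBBBBBBBBBBB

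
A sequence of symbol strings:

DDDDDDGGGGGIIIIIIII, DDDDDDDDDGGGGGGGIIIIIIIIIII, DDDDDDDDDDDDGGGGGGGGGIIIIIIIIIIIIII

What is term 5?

Each string has the form D^{3n} G^{2n+1} I^{3n+2}, where the shown terms are n = 2, 3, 4.
Setting n = 6 gives 18, 13, 20 characters in each block.

DDDDDDDDDDDDDDDDDDGGGGGGGGGGGGGIIIIIIIIIIIIIIIIIIII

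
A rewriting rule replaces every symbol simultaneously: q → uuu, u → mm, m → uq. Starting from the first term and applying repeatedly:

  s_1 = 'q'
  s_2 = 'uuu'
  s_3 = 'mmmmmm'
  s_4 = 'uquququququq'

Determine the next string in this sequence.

Rewriting each symbol of uquququququq: u→mm, q→uuu, u→mm, q→uuu, u→mm, q→uuu, u→mm, q→uuu, u→mm, q→uuu, u→mm, q→uuu, which concatenates to mm uuu mm uuu mm uuu mm uuu mm uuu mm uuu.

mmuuummuuummuuummuuummuuummuuu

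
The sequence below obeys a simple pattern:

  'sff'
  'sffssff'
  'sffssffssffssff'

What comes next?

sffssffssffssffssffssffssffssff

Every step duplicates the string with 's' between the halves.
So the next term is two copies of sffssffssffssff with 's' between the halves.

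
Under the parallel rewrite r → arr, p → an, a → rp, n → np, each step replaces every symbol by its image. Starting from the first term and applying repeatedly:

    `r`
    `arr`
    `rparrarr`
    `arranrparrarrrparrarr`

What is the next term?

Rewriting the 21 symbols of arranrparrarrrparrarr one by one yields rp arr arr rp np arr an rp arr arr rp arr arr arr an rp arr arr rp arr arr; concatenated:

rparrarrrpnparranrparrarrrparrarrarranrparrarrrparrarr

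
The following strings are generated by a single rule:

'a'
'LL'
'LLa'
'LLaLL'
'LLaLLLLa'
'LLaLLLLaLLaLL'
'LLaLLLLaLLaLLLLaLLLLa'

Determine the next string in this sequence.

LLaLLLLaLLaLLLLaLLLLaLLaLLLLaLLaLL

Each term (from the third on) is the previous term followed by the one before it: term 3 = LL·a = LLa.
So term 8 is LLaLLLLaLLaLLLLaLLLLa·LLaLLLLaLLaLL.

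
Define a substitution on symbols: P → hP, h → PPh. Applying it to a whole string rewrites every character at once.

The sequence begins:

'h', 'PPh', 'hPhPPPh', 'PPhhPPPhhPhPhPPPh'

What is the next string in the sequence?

Rewriting the 17 symbols of PPhhPPPhhPhPhPPPh one by one yields hP hP PPh PPh hP hP hP PPh PPh hP PPh hP PPh hP hP hP PPh; concatenated:

hPhPPPhPPhhPhPhPPPhPPhhPPPhhPPPhhPhPhPPPh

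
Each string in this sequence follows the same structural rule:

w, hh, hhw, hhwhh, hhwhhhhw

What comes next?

From term 3 onward, concatenate the last term with the second-to-last: hh·w = hhw, hhw·hh = hhwhh, …
The next term joins hhwhhhhw and hhwhh.

hhwhhhhwhhwhh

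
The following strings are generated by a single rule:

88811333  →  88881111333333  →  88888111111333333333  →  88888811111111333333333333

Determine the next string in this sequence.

88888881111111111333333333333333

Each string has the form 8^{n+2} 1^{2n} 3^{3n} (n = 1, 2, …).
For the next term, n = 5, so the run lengths are 7, 10, 15.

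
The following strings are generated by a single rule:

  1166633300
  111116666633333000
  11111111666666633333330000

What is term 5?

111111111111116666666666633333333333000000

Reading off run lengths: 1 runs 2, 5, 8; 6 runs 3, 5, 7; 3 runs 3, 5, 7; 0 runs 2, 3, 4 — each is linear in n (n = 1, 2, …).
Setting n = 5 gives 14, 11, 11, 6 characters in each block.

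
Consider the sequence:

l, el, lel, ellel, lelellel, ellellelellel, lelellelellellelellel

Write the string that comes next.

ellellelellellelellelellellelellel

From term 3 onward, concatenate the second-to-last term with the last: l·el = lel, el·lel = ellel, …
Continuing: ellellelellel · lelellelellellelellel gives term 8.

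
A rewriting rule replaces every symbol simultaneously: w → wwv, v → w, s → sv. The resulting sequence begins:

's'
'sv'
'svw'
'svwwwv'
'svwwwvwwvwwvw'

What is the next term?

Rewriting the 13 symbols of svwwwvwwvwwvw one by one yields sv w wwv wwv wwv w wwv wwv w wwv wwv w wwv; concatenated:

svwwwvwwvwwvwwwvwwvwwwvwwvwwwv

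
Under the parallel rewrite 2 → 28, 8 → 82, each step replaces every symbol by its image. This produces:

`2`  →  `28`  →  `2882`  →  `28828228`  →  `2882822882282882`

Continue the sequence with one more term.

Rewriting the 16 symbols of 2882822882282882 one by one yields 28 82 82 28 82 28 28 82 82 28 28 82 28 82 82 28; concatenated:

28828228822828828228288228828228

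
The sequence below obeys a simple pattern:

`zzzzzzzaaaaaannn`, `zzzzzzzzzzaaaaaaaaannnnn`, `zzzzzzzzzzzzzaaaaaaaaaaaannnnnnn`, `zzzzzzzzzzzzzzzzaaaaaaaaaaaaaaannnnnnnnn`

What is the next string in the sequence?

zzzzzzzzzzzzzzzzzzzaaaaaaaaaaaaaaaaaannnnnnnnnnn

Each string has the form z^{3n+1} a^{3n} n^{2n-1}, where the shown terms are n = 2, 3, 4, 5.
Setting n = 6 gives 19, 18, 11 characters in each block.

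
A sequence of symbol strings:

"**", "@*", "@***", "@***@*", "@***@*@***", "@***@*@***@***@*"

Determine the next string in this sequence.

@***@*@***@***@*@***@*@***

Each term (from the third on) is the previous term followed by the one before it: term 3 = @*·** = @***.
So term 7 is @***@*@***@***@*·@***@*@***.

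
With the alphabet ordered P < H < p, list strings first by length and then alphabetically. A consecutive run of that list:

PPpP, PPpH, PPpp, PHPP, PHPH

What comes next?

Treat PHPH as a base-3 numeral over the given alphabet and add one, carrying through any trailing p's.

PHPp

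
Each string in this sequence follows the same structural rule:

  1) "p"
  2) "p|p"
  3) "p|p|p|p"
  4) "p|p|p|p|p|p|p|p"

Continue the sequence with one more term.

Every step duplicates the string with '|' between the halves.
Doubling p|p|p|p|p|p|p|p with '|' between the halves:

p|p|p|p|p|p|p|p|p|p|p|p|p|p|p|p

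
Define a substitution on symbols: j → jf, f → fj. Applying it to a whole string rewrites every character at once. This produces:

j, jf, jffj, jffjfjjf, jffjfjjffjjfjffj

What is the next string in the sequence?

Applying the rule to each of the 16 symbols of jffjfjjffjjfjffj gives the pieces jf fj fj jf fj jf jf fj fj jf jf fj jf fj fj jf, which concatenate to the answer.

jffjfjjffjjfjffjfjjfjffjjffjfjjf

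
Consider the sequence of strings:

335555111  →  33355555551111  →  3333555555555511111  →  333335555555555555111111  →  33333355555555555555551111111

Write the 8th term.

The n-th term is n+1 3's then 3n+1 5's then n+2 1's (n = 1, 2, …).
For term 8, n = 8, so the run lengths are 9, 25, 10.

33333333355555555555555555555555551111111111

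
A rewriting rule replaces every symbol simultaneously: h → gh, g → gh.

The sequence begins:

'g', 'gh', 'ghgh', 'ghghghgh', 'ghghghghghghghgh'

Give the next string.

Applying the rule to each of the 16 symbols of ghghghghghghghgh gives the pieces gh gh gh gh gh gh gh gh gh gh gh gh gh gh gh gh, which concatenate to the answer.

ghghghghghghghghghghghghghghghgh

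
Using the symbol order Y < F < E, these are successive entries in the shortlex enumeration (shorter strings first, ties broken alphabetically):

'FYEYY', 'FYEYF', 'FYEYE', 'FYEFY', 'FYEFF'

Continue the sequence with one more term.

Treat FYEFF as a base-3 numeral over the given alphabet and add one, carrying through any trailing E's.

FYEFE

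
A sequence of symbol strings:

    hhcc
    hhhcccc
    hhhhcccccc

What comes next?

hhhhhcccccccc

Reading off run lengths: h runs 2, 3, 4; c runs 2, 4, 6 — each is linear in n (n = 1, 2, …).
Setting n = 4 gives 5, 8 characters in each block.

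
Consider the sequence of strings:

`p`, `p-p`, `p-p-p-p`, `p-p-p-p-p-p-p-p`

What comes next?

Each string is two copies of the previous one joined by '-'.
Doubling p-p-p-p-p-p-p-p with '-' between the halves:

p-p-p-p-p-p-p-p-p-p-p-p-p-p-p-p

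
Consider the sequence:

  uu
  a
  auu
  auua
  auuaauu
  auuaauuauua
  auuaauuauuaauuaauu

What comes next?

This is a Fibonacci-style word recurrence s(k) = s(k−1)·s(k−2): e.g. a·uu = auu.
So term 8 is auuaauuauuaauuaauu·auuaauuauua.

auuaauuauuaauuaauuauuaauuauua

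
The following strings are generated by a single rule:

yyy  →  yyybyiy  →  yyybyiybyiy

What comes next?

Each term is the previous one with byiy appended.
One more step from yyybyiybyiy gives the answer.

yyybyiybyiybyiy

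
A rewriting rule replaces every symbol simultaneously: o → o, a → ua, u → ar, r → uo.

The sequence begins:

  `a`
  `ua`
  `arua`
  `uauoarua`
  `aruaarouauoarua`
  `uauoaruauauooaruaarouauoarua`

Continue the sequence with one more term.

aruaarouauoaruaaruaaroouauoaruauauooaruaarouauoarua

Replace each of the 28 characters of uauoaruauauooaruaarouauoarua in place — ar ua ar o ua uo ar ua ar ua ar o o ua uo ar ua ua uo o ar ua ar o ua uo ar ua — and concatenate.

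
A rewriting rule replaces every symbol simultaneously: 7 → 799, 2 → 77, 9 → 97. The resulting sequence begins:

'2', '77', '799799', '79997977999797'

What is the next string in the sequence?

7999797977999779979997979779997799

φ(79997977999797) expands symbol-by-symbol to 799 97 97 97 799 97 799 799 97 97 97 799 97 799; joining the 14 pieces gives the next term.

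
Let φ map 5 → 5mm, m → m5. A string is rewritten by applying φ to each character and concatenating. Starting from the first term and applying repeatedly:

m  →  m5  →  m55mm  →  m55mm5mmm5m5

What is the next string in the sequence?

Apply φ to m55mm5mmm5m5 symbol by symbol: m→m5, 5→5mm, 5→5mm, m→m5, m→m5, 5→5mm, m→m5, m→m5, m→m5, 5→5mm, m→m5, 5→5mm; joined: m5 5mm 5mm m5 m5 5mm m5 m5 m5 5mm m5 5mm.

m55mm5mmm5m55mmm5m5m55mmm55mm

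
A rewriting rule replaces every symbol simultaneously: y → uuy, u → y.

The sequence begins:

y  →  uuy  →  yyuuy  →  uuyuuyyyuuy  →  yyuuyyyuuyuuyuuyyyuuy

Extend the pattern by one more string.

uuyuuyyyuuyuuyuuyyyuuyyyuuyyyuuyuuyuuyyyuuy

Applying the rule to each of the 21 symbols of yyuuyyyuuyuuyuuyyyuuy gives the pieces uuy uuy y y uuy uuy uuy y y uuy y y uuy y y uuy uuy uuy y y uuy, which concatenate to the answer.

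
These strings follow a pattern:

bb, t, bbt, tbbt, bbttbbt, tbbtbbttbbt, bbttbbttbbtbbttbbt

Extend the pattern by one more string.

tbbtbbttbbtbbttbbttbbtbbttbbt

From term 3 onward, concatenate the second-to-last term with the last: bb·t = bbt, t·bbt = tbbt, …
So term 8 is tbbtbbttbbt·bbttbbttbbtbbttbbt.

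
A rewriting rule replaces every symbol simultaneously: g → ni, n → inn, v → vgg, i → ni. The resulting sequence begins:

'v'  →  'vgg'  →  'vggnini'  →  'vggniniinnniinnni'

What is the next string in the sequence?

Applying the rule to each of the 17 symbols of vggniniinnniinnni gives the pieces vgg ni ni inn ni inn ni ni inn inn inn ni ni inn inn inn ni, which concatenate to the answer.

vggniniinnniinnniniinninninnniniinninninnni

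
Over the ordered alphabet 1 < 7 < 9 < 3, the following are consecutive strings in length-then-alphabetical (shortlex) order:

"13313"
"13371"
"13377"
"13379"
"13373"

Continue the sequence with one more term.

13391

Find the rightmost character of 13373 below 3, bump it to the next letter, and reset everything to its right to 1.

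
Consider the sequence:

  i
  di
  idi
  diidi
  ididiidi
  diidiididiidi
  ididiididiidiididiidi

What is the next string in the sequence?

From term 3 onward, concatenate the second-to-last term with the last: i·di = idi, di·idi = diidi, …
Continuing: diidiididiidi · ididiididiidiididiidi gives term 8.

diidiididiidiididiididiidiididiidi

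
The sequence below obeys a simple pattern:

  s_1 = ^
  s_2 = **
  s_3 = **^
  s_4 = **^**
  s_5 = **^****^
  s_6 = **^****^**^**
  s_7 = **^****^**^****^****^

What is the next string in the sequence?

**^****^**^****^****^**^****^**^**

Each term (from the third on) is the previous term followed by the one before it: term 3 = **·^ = **^.
Continuing: **^****^**^****^****^ · **^****^**^** gives term 8.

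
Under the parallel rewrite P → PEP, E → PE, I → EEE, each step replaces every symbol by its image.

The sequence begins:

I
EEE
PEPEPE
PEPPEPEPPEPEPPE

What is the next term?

φ(PEPPEPEPPEPEPPE) expands symbol-by-symbol to PEP PE PEP PEP PE PEP PE PEP PEP PE PEP PE PEP PEP PE; joining the 15 pieces gives the next term.

PEPPEPEPPEPPEPEPPEPEPPEPPEPEPPEPEPPEPPE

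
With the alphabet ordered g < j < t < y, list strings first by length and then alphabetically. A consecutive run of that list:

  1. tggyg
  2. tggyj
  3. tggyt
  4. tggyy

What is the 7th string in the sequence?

tgjgt

Advancing 3 positions from tggyy through tggyy → tgjgg → tgjgj reaches term 7.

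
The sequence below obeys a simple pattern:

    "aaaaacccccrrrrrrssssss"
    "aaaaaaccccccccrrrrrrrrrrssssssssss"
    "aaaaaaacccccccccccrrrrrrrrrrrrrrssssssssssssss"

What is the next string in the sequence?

Reading off run lengths: a runs 5, 6, 7; c runs 5, 8, 11; r runs 6, 10, 14; s runs 6, 10, 14 — each is linear in n, where the shown terms are n = 2, 3, 4.
Setting n = 5 gives 8, 14, 18, 18 characters in each block.

aaaaaaaaccccccccccccccrrrrrrrrrrrrrrrrrrssssssssssssssssss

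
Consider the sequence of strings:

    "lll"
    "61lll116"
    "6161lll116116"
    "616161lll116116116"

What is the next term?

61616161lll116116116116

Every step adds 61 to the front and 116 to the end of the previous string.
One more step from 616161lll116116116 gives the answer.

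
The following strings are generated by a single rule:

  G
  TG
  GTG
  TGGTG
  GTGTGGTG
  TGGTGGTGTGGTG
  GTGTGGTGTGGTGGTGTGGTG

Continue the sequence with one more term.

TGGTGGTGTGGTGGTGTGGTGTGGTGGTGTGGTG

This is a Fibonacci-style word recurrence s(k) = s(k−2)·s(k−1): e.g. G·TG = GTG.
The next term joins TGGTGGTGTGGTG and GTGTGGTGTGGTGGTGTGGTG.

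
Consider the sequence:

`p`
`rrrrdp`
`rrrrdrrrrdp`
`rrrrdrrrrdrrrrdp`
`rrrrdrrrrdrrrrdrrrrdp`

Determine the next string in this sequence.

The strings grow by a fixed prefix rrrrd each time.
Applying this once more to rrrrdrrrrdrrrrdrrrrdp:

rrrrdrrrrdrrrrdrrrrdrrrrdp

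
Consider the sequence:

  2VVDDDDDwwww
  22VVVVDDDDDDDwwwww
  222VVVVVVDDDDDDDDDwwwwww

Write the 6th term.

222222VVVVVVVVVVVVDDDDDDDDDDDDDDDwwwwwwwww

The n-th term is n 2's then 2n V's then 2n+3 D's then n+3 w's (n = 1, 2, …).
At n = 6 the blocks have lengths 6, 12, 15, 9.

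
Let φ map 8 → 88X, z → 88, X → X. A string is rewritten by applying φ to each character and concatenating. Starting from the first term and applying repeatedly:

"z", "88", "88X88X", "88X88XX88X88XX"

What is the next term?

88X88XX88X88XXX88X88XX88X88XXX

Replace each of the 14 characters of 88X88XX88X88XX in place — 88X 88X X 88X 88X X X 88X 88X X 88X 88X X X — and concatenate.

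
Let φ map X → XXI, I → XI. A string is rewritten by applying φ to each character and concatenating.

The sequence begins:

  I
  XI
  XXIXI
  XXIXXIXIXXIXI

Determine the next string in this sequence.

Rewriting the 13 symbols of XXIXXIXIXXIXI one by one yields XXI XXI XI XXI XXI XI XXI XI XXI XXI XI XXI XI; concatenated:

XXIXXIXIXXIXXIXIXXIXIXXIXXIXIXXIXI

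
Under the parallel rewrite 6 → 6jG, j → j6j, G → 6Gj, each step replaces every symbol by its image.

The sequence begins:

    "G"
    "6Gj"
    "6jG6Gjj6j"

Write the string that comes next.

Apply φ to 6jG6Gjj6j symbol by symbol: 6→6jG, j→j6j, G→6Gj, 6→6jG, G→6Gj, j→j6j, j→j6j, 6→6jG, j→j6j; joined: 6jG j6j 6Gj 6jG 6Gj j6j j6j 6jG j6j.

6jGj6j6Gj6jG6Gjj6jj6j6jGj6j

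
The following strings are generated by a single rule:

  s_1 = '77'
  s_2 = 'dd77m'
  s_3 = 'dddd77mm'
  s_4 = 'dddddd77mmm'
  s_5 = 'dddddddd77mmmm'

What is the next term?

Every step adds dd to the front and m to the end of the previous string.
Applying this once more to dddddddd77mmmm:

dddddddddd77mmmmm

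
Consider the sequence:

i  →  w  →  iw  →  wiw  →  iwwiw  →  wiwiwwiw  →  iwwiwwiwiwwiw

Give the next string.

This is a Fibonacci-style word recurrence s(k) = s(k−2)·s(k−1): e.g. i·w = iw.
Continuing: wiwiwwiw · iwwiwwiwiwwiw gives term 8.

wiwiwwiwiwwiwwiwiwwiw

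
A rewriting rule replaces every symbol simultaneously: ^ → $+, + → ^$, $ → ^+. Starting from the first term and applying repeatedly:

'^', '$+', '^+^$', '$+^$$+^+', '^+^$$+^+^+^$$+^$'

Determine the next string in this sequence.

Rewriting the 16 symbols of ^+^$$+^+^+^$$+^$ one by one yields $+ ^$ $+ ^+ ^+ ^$ $+ ^$ $+ ^$ $+ ^+ ^+ ^$ $+ ^+; concatenated:

$+^$$+^+^+^$$+^$$+^$$+^+^+^$$+^+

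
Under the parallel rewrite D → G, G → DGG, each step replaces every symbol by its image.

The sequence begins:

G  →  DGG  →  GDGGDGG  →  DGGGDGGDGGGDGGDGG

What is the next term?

φ(DGGGDGGDGGGDGGDGG) expands symbol-by-symbol to G DGG DGG DGG G DGG DGG G DGG DGG DGG G DGG DGG G DGG DGG; joining the 17 pieces gives the next term.

GDGGDGGDGGGDGGDGGGDGGDGGDGGGDGGDGGGDGGDGG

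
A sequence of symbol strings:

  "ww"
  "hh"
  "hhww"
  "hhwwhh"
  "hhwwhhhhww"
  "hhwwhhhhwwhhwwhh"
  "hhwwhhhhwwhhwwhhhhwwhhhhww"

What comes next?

hhwwhhhhwwhhwwhhhhwwhhhhwwhhwwhhhhwwhhwwhh

Each term (from the third on) is the previous term followed by the one before it: term 3 = hh·ww = hhww.
So term 8 is hhwwhhhhwwhhwwhhhhwwhhhhww·hhwwhhhhwwhhwwhh.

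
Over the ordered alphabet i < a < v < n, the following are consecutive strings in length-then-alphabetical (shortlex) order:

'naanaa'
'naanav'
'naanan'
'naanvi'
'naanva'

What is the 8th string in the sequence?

naanni

Continuing the enumeration 3 steps past naanva: naanva → naanvv → naanvn → (answer).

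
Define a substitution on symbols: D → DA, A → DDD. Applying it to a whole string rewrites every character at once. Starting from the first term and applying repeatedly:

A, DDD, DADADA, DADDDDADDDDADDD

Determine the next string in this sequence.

DADDDDADADADADDDDADADADADDDDADADA

Replace each of the 15 characters of DADDDDADDDDADDD in place — DA DDD DA DA DA DA DDD DA DA DA DA DDD DA DA DA — and concatenate.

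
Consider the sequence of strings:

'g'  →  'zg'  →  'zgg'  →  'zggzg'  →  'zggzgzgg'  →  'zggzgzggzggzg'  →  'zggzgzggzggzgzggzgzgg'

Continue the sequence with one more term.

zggzgzggzggzgzggzgzggzggzgzggzggzg

This is a Fibonacci-style word recurrence s(k) = s(k−1)·s(k−2): e.g. zg·g = zgg.
The next term joins zggzgzggzggzgzggzgzgg and zggzgzggzggzg.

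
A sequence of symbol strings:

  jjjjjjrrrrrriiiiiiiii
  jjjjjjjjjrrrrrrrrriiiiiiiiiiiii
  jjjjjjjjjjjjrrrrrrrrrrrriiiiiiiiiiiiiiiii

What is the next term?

The n-th term is 3n j's then 3n r's then 4n+1 i's, where the shown terms are n = 2, 3, 4.
At n = 5 the blocks have lengths 15, 15, 21.

jjjjjjjjjjjjjjjrrrrrrrrrrrrrrriiiiiiiiiiiiiiiiiiiii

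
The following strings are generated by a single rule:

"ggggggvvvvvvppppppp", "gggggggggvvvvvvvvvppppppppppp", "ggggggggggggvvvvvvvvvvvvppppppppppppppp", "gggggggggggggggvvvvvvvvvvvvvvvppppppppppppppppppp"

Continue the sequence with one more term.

Each string has the form g^{3n} v^{3n} p^{4n-1}, where the shown terms are n = 2, 3, 4, 5.
At n = 6 the blocks have lengths 18, 18, 23.

ggggggggggggggggggvvvvvvvvvvvvvvvvvvppppppppppppppppppppppp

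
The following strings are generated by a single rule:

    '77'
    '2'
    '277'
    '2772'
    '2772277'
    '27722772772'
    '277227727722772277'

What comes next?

Each term (from the third on) is the previous term followed by the one before it: term 3 = 2·77 = 277.
The next term joins 277227727722772277 and 27722772772.

27722772772277227727722772772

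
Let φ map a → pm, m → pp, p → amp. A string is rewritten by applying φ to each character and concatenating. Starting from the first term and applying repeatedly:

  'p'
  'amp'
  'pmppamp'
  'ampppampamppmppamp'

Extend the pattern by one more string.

Rewriting the 18 symbols of ampppampamppmppamp one by one yields pm pp amp amp amp pm pp amp pm pp amp amp pp amp amp pm pp amp; concatenated:

pmppampampamppmppamppmppampampppampamppmppamp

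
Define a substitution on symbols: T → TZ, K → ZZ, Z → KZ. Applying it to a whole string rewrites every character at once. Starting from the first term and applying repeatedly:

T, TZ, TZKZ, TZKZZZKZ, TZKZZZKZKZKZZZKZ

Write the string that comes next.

Replace each of the 16 characters of TZKZZZKZKZKZZZKZ in place — TZ KZ ZZ KZ KZ KZ ZZ KZ ZZ KZ ZZ KZ KZ KZ ZZ KZ — and concatenate.

TZKZZZKZKZKZZZKZZZKZZZKZKZKZZZKZ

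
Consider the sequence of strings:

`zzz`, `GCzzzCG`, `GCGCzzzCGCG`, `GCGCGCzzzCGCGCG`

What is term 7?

Each term wraps the previous one in GC on the left and CG on the right.
From GCGCGCzzzCGCGCG, 3 further steps: GCGCGCzzzCGCGCG → GCGCGCGCzzzCGCGCGCG → GCGCGCGCGCzzzCGCGCGCGCG → (answer).

GCGCGCGCGCGCzzzCGCGCGCGCGCG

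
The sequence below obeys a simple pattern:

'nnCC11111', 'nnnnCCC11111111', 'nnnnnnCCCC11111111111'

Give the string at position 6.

nnnnnnnnnnnnCCCCCCC11111111111111111111

Term n consists of 2n n's, followed by n+1 C's, followed by 3n+2 1's (n = 1, 2, …).
At n = 6 the blocks have lengths 12, 7, 20.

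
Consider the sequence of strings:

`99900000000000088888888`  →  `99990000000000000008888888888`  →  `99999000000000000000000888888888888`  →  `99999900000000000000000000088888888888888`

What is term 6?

99999999000000000000000000000000000888888888888888888

Term n consists of n 9's, followed by 3n+3 0's, followed by 2n+2 8's, where the shown terms are n = 3, 4, 5, 6.
For term 6, n = 8, so the run lengths are 8, 27, 18.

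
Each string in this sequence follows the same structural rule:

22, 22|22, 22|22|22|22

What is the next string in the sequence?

s(k+1) = s(k)·|·s(k) — each term doubles the last with '|' between the halves.
Doubling 22|22|22|22 with '|' between the halves:

22|22|22|22|22|22|22|22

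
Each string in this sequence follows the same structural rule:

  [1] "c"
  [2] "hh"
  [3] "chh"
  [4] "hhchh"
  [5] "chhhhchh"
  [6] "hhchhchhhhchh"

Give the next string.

chhhhchhhhchhchhhhchh

Each term (from the third on) is the two preceding terms concatenated in order: term 3 = c·hh = chh.
So term 7 is chhhhchh·hhchhchhhhchh.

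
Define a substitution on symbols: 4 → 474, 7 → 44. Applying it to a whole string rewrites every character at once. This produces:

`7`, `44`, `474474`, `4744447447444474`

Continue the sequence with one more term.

Replace each of the 16 characters of 4744447447444474 in place — 474 44 474 474 474 474 44 474 474 44 474 474 474 474 44 474 — and concatenate.

47444474474474474444744744447447447447444474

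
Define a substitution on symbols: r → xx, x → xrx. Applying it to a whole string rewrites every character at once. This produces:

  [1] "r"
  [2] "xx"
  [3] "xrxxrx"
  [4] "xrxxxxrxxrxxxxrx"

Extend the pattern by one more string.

xrxxxxrxxrxxrxxrxxxxrxxrxxxxrxxrxxrxxrxxxxrx

Replace each of the 16 characters of xrxxxxrxxrxxxxrx in place — xrx xx xrx xrx xrx xrx xx xrx xrx xx xrx xrx xrx xrx xx xrx — and concatenate.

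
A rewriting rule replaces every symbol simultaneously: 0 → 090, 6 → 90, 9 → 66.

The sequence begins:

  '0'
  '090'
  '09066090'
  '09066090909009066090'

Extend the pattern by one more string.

Replace each of the 20 characters of 09066090909009066090 in place — 090 66 090 90 90 090 66 090 66 090 66 090 090 66 090 90 90 090 66 090 — and concatenate.

09066090909009066090660906609009066090909009066090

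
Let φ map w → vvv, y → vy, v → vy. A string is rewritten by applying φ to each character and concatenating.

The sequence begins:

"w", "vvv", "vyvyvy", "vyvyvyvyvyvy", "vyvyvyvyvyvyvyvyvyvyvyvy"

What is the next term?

Applying the rule to each of the 24 symbols of vyvyvyvyvyvyvyvyvyvyvyvy gives the pieces vy vy vy vy vy vy vy vy vy vy vy vy vy vy vy vy vy vy vy vy vy vy vy vy, which concatenate to the answer.

vyvyvyvyvyvyvyvyvyvyvyvyvyvyvyvyvyvyvyvyvyvyvyvy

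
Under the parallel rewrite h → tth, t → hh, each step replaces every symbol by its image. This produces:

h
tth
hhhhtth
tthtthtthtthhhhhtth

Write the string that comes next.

hhhhtthhhhhtthhhhhtthhhhhtthtthtthtthtthhhhhtth

Replace each of the 19 characters of tthtthtthtthhhhhtth in place — hh hh tth hh hh tth hh hh tth hh hh tth tth tth tth tth hh hh tth — and concatenate.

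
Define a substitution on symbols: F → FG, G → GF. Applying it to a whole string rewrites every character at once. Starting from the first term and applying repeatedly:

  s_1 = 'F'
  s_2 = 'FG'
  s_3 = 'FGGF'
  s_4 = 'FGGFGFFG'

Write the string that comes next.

FGGFGFFGGFFGFGGF

Apply φ to FGGFGFFG symbol by symbol: F→FG, G→GF, G→GF, F→FG, G→GF, F→FG, F→FG, G→GF; joined: FG GF GF FG GF FG FG GF.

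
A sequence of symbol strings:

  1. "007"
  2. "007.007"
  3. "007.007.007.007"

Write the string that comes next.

s(k+1) = s(k)·.·s(k) — each term doubles the last with '.' between the halves.
Doubling 007.007.007.007 with '.' between the halves:

007.007.007.007.007.007.007.007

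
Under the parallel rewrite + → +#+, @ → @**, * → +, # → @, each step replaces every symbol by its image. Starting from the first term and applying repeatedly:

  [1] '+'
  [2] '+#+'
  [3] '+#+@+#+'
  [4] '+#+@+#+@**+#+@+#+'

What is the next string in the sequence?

+#+@+#+@**+#+@+#+@**+++#+@+#+@**+#+@+#+

Applying the rule to each of the 17 symbols of +#+@+#+@**+#+@+#+ gives the pieces +#+ @ +#+ @** +#+ @ +#+ @** + + +#+ @ +#+ @** +#+ @ +#+, which concatenate to the answer.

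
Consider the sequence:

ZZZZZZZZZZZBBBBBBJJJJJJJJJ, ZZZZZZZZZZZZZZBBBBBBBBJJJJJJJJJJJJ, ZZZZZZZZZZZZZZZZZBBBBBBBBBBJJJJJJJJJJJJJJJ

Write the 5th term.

Each string has the form Z^{3n+2} B^{2n} J^{3n}, where the shown terms are n = 3, 4, 5.
Setting n = 7 gives 23, 14, 21 characters in each block.

ZZZZZZZZZZZZZZZZZZZZZZZBBBBBBBBBBBBBBJJJJJJJJJJJJJJJJJJJJJ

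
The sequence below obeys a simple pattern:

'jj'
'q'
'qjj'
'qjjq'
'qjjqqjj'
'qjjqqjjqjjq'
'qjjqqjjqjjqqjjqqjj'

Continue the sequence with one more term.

Each term (from the third on) is the previous term followed by the one before it: term 3 = q·jj = qjj.
So term 8 is qjjqqjjqjjqqjjqqjj·qjjqqjjqjjq.

qjjqqjjqjjqqjjqqjjqjjqqjjqjjq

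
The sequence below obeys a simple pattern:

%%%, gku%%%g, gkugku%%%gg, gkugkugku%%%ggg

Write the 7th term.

Each term wraps the previous one in gku on the left and g on the right.
From gkugkugku%%%ggg, 3 further steps: gkugkugku%%%ggg → gkugkugkugku%%%gggg → gkugkugkugkugku%%%ggggg → (answer).

gkugkugkugkugkugku%%%gggggg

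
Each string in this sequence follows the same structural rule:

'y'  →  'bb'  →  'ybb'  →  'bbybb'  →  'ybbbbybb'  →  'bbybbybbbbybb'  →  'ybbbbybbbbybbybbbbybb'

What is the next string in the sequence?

bbybbybbbbybbybbbbybbbbybbybbbbybb

This is a Fibonacci-style word recurrence s(k) = s(k−2)·s(k−1): e.g. y·bb = ybb.
The next term joins bbybbybbbbybb and ybbbbybbbbybbybbbbybb.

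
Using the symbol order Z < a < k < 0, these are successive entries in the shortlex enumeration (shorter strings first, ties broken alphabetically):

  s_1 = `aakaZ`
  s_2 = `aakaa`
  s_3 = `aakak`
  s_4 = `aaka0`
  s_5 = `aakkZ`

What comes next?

aakka

Find the rightmost character of aakkZ below 0, bump it to the next letter, and reset everything to its right to Z.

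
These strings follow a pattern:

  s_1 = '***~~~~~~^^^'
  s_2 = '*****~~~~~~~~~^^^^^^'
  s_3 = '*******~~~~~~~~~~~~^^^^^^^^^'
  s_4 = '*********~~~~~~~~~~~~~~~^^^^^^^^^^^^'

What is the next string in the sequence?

***********~~~~~~~~~~~~~~~~~~^^^^^^^^^^^^^^^

Each string has the form *^{2n+1} ~^{3n+3} ^^{3n} (n = 1, 2, …).
At n = 5 the blocks have lengths 11, 18, 15.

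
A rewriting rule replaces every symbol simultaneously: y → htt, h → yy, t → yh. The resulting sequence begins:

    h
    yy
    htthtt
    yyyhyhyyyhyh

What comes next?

Apply φ to yyyhyhyyyhyh symbol by symbol: y→htt, y→htt, y→htt, h→yy, y→htt, h→yy, y→htt, y→htt, y→htt, h→yy, y→htt, h→yy; joined: htt htt htt yy htt yy htt htt htt yy htt yy.

htthtthttyyhttyyhtthtthttyyhttyy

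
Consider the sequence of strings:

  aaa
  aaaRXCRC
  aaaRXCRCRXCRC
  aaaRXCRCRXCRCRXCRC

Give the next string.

The strings grow by a fixed suffix RXCRC each time.
One more step from aaaRXCRCRXCRCRXCRC gives the answer.

aaaRXCRCRXCRCRXCRCRXCRC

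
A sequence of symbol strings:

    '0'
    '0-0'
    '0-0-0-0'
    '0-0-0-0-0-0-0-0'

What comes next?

Each string is two copies of the previous one joined by '-'.
Doubling 0-0-0-0-0-0-0-0 with '-' between the halves:

0-0-0-0-0-0-0-0-0-0-0-0-0-0-0-0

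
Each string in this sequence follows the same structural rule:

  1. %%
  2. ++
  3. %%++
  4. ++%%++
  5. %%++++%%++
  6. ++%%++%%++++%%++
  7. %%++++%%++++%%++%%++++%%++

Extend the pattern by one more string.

++%%++%%++++%%++%%++++%%++++%%++%%++++%%++

This is a Fibonacci-style word recurrence s(k) = s(k−2)·s(k−1): e.g. %%·++ = %%++.
The next term joins ++%%++%%++++%%++ and %%++++%%++++%%++%%++++%%++.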